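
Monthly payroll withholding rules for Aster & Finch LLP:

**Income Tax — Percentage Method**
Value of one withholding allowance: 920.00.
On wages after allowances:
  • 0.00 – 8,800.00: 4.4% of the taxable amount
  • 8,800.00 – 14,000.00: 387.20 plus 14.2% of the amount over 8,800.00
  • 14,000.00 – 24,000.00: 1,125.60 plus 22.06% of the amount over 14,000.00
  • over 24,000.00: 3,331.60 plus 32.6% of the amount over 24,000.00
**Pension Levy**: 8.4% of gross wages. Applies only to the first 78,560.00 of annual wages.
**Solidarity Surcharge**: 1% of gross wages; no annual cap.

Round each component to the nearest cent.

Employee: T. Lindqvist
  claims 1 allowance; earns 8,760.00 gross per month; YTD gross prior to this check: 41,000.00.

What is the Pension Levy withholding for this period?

Pension Levy: 8.4% × 8,760.00 = 735.84

735.84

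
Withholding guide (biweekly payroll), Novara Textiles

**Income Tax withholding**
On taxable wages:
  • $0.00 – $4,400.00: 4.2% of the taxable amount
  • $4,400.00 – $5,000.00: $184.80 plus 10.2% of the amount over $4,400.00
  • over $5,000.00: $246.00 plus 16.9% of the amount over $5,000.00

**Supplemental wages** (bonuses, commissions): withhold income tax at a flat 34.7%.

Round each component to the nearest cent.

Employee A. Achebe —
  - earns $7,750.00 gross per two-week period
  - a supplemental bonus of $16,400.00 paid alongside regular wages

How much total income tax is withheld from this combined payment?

Income Tax: taxable = $7,750.00
  $246.00 + 16.9% × ($7,750.00 − $5,000.00) = $246.00 + 16.9% × $2,750.00 = $710.75
Supplemental (34.7% flat on bonus): 34.7% × $16,400.00 = $5,690.80
Total income tax: $710.75 + $5,690.80 = $6,401.55

$6,401.55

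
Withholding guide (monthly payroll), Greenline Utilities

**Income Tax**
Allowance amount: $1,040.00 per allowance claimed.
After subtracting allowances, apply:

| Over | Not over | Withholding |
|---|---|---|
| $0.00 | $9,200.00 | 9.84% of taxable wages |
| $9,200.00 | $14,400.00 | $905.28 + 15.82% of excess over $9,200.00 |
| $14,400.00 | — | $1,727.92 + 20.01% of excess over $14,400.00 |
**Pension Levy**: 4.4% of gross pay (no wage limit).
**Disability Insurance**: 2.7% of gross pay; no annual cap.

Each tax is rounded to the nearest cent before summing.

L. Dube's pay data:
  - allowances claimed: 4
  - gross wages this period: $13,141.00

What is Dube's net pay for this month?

Income Tax: taxable = $13,141.00 − 4×$1,040.00 = $8,981.00
  9.84% × $8,981.00 = $883.73
Pension Levy: 4.4% × $13,141.00 = $578.20
Disability Insurance: 2.7% × $13,141.00 = $354.81
Total withheld: $883.73 + $578.20 + $354.81 = $1,816.74
Net pay: $13,141.00 − $1,816.74 = $11,324.26

$11,324.26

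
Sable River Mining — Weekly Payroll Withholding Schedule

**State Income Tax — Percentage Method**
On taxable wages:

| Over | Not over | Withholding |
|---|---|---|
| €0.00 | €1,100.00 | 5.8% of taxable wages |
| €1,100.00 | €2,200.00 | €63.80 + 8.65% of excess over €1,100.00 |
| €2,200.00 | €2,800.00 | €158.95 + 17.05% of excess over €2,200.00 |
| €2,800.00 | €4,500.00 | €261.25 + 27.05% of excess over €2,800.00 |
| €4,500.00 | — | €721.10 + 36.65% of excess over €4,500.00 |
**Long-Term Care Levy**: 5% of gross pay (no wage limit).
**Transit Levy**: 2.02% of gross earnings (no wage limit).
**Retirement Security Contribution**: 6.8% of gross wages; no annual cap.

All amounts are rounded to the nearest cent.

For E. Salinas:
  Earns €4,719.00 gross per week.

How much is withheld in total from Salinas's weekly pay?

€1,453.52

State Income Tax: taxable = €4,719.00
  €721.10 + 36.65% × (€4,719.00 − €4,500.00) = €721.10 + 36.65% × €219.00 = €801.36
Long-Term Care Levy: 5% × €4,719.00 = €235.95
Transit Levy: 2.02% × €4,719.00 = €95.32
Retirement Security Contribution: 6.8% × €4,719.00 = €320.89
Total: €801.36 + €235.95 + €95.32 + €320.89 = €1,453.52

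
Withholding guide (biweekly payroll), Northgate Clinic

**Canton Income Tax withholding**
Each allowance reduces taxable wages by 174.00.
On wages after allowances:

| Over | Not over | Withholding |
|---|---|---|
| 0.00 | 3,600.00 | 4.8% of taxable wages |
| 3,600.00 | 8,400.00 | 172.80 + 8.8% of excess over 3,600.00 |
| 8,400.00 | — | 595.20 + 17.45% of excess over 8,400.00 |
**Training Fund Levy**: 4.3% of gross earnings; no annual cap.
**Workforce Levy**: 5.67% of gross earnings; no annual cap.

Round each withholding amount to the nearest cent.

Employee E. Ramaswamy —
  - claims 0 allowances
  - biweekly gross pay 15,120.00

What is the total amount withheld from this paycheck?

3,275.30

Canton Income Tax: taxable = 15,120.00
  595.20 + 17.45% × (15,120.00 − 8,400.00) = 595.20 + 17.45% × 6,720.00 = 1,767.84
Training Fund Levy: 4.3% × 15,120.00 = 650.16
Workforce Levy: 5.67% × 15,120.00 = 857.30
Total: 1,767.84 + 650.16 + 857.30 = 3,275.30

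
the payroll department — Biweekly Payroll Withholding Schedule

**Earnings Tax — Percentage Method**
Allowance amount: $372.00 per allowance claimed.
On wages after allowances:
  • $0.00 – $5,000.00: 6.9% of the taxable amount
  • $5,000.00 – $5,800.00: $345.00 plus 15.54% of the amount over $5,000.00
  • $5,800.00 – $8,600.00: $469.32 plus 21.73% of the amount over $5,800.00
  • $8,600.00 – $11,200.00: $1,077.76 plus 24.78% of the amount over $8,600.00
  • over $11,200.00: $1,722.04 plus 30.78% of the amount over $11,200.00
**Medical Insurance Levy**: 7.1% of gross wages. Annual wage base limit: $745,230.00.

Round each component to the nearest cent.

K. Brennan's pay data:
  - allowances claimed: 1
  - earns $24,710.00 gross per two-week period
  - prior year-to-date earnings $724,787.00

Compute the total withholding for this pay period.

Earnings Tax: taxable = $24,710.00 − 1×$372.00 = $24,338.00
  $1,722.04 + 30.78% × ($24,338.00 − $11,200.00) = $1,722.04 + 30.78% × $13,138.00 = $5,765.92
Medical Insurance Levy: cap $745,230.00 − YTD $724,787.00 = $20,443.00 subject; 7.1% × $20,443.00 = $1,451.45
Total: $5,765.92 + $1,451.45 = $7,217.37

$7,217.37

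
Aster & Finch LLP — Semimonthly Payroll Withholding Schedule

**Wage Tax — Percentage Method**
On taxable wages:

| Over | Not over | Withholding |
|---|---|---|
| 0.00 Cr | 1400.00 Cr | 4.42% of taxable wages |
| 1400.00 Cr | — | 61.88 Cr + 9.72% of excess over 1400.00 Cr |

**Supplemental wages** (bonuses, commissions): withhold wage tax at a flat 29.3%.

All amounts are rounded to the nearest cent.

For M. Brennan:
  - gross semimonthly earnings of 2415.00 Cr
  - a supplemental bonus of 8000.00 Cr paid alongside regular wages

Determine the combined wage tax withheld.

Wage Tax: taxable = 2415.00 Cr
  61.88 Cr + 9.72% × (2415.00 Cr − 1400.00 Cr) = 61.88 Cr + 9.72% × 1015.00 Cr = 160.54 Cr
Supplemental (29.3% flat on bonus): 29.3% × 8000.00 Cr = 2344.00 Cr
Total wage tax: 160.54 Cr + 2344.00 Cr = 2504.54 Cr

2504.54 Cr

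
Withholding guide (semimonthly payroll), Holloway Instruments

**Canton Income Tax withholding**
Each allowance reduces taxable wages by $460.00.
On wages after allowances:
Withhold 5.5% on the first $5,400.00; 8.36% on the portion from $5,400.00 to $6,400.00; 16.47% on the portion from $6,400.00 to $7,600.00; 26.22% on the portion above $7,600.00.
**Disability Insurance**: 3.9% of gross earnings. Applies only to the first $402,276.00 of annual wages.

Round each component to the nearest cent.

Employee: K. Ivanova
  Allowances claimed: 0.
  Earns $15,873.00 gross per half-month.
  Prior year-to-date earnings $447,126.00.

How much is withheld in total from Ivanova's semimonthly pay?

Canton Income Tax: taxable = $15,873.00
  $578.24 + 26.22% × ($15,873.00 − $7,600.00) = $578.24 + 26.22% × $8,273.00 = $2,747.42
Disability Insurance: YTD $447,126.00 ≥ cap $402,276.00 → $0.00
Total: $2,747.42 + $0.00 = $2,747.42

$2,747.42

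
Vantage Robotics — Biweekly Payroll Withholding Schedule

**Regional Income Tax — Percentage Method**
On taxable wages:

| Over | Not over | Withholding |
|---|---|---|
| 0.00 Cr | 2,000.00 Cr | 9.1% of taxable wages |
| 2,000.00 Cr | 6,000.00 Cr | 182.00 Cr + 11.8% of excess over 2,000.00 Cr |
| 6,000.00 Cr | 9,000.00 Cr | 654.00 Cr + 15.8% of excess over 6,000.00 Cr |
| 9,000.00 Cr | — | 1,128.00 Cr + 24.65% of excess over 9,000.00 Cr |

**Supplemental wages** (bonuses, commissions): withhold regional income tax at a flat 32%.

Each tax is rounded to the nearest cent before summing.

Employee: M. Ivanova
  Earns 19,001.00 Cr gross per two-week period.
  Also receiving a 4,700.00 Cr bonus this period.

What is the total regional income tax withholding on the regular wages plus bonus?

5,097.25 Cr

Regional Income Tax: taxable = 19,001.00 Cr
  1,128.00 Cr + 24.65% × (19,001.00 Cr − 9,000.00 Cr) = 1,128.00 Cr + 24.65% × 10,001.00 Cr = 3,593.25 Cr
Supplemental (32% flat on bonus): 32% × 4,700.00 Cr = 1,504.00 Cr
Total regional income tax: 3,593.25 Cr + 1,504.00 Cr = 5,097.25 Cr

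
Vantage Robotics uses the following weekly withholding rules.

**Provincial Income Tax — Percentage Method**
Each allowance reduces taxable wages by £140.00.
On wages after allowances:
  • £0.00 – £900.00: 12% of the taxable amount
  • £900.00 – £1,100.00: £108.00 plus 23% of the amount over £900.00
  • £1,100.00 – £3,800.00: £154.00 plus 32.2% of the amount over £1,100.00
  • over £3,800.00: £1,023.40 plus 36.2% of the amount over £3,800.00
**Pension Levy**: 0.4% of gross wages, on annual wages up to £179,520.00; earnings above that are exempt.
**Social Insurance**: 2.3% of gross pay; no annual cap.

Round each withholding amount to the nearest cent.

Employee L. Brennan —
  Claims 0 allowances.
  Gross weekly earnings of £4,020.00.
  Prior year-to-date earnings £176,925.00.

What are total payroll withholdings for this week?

Provincial Income Tax: taxable = £4,020.00
  £1,023.40 + 36.2% × (£4,020.00 − £3,800.00) = £1,023.40 + 36.2% × £220.00 = £1,103.04
Pension Levy: cap £179,520.00 − YTD £176,925.00 = £2,595.00 subject; 0.4% × £2,595.00 = £10.38
Social Insurance: 2.3% × £4,020.00 = £92.46
Total: £1,103.04 + £10.38 + £92.46 = £1,205.88

£1,205.88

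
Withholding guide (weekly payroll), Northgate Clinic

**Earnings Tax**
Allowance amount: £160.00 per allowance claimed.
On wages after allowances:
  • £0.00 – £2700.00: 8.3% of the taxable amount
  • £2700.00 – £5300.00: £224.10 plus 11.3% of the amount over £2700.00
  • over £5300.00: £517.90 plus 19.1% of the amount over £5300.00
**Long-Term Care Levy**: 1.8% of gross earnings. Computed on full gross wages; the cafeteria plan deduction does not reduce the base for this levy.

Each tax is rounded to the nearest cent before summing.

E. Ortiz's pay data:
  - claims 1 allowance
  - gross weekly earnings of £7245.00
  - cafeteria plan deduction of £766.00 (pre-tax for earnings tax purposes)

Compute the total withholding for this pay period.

£842.94

Earnings Tax: taxable = £7245.00 − £766.00 − 1×£160.00 = £6319.00
  £517.90 + 19.1% × (£6319.00 − £5300.00) = £517.90 + 19.1% × £1019.00 = £712.53
Long-Term Care Levy: 1.8% × £7245.00 = £130.41
Total: £712.53 + £130.41 = £842.94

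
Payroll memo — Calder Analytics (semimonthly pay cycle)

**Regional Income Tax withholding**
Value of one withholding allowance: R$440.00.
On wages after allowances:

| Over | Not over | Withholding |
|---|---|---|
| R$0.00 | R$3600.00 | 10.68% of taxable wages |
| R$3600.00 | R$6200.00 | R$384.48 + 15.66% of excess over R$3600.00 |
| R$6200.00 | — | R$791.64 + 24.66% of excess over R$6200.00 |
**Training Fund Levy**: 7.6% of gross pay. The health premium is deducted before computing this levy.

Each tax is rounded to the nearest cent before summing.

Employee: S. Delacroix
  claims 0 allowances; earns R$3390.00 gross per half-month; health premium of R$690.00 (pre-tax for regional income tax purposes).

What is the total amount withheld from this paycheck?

R$493.56

Regional Income Tax: taxable = R$3390.00 − R$690.00 = R$2700.00
  10.68% × R$2700.00 = R$288.36
Training Fund Levy: 7.6% × R$2700.00 = R$205.20
Total: R$288.36 + R$205.20 = R$493.56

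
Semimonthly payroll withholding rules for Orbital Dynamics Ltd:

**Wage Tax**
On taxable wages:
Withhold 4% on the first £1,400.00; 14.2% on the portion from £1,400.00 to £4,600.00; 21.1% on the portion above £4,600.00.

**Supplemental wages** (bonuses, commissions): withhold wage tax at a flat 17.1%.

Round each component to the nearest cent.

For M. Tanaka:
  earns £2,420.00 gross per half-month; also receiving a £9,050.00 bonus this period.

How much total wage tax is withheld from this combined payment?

Wage Tax: taxable = £2,420.00
  £56.00 + 14.2% × (£2,420.00 − £1,400.00) = £56.00 + 14.2% × £1,020.00 = £200.84
Supplemental (17.1% flat on bonus): 17.1% × £9,050.00 = £1,547.55
Total wage tax: £200.84 + £1,547.55 = £1,748.39

£1,748.39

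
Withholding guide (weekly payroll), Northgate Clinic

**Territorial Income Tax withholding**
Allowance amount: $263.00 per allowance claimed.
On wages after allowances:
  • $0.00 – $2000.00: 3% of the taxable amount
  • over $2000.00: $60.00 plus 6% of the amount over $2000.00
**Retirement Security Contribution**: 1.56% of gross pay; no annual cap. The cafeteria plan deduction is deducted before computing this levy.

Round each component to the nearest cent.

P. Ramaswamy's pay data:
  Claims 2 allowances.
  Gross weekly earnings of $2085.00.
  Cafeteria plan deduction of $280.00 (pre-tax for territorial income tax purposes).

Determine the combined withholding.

Territorial Income Tax: taxable = $2085.00 − $280.00 − 2×$263.00 = $1279.00
  3% × $1279.00 = $38.37
Retirement Security Contribution: 1.56% × $1805.00 = $28.16
Total: $38.37 + $28.16 = $66.53

$66.53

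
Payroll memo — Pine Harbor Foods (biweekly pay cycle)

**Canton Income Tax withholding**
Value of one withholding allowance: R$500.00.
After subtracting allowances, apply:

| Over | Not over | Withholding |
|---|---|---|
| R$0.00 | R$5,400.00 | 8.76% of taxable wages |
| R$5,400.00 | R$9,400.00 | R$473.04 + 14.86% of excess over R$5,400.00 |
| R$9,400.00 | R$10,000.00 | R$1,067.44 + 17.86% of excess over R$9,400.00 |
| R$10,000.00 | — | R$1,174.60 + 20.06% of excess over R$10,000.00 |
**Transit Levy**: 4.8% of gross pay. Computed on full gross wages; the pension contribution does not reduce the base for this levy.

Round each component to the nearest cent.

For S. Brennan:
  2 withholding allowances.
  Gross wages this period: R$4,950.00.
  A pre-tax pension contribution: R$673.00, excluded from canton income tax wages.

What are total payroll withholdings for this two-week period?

Canton Income Tax: taxable = R$4,950.00 − R$673.00 − 2×R$500.00 = R$3,277.00
  8.76% × R$3,277.00 = R$287.07
Transit Levy: 4.8% × R$4,950.00 = R$237.60
Total: R$287.07 + R$237.60 = R$524.67

R$524.67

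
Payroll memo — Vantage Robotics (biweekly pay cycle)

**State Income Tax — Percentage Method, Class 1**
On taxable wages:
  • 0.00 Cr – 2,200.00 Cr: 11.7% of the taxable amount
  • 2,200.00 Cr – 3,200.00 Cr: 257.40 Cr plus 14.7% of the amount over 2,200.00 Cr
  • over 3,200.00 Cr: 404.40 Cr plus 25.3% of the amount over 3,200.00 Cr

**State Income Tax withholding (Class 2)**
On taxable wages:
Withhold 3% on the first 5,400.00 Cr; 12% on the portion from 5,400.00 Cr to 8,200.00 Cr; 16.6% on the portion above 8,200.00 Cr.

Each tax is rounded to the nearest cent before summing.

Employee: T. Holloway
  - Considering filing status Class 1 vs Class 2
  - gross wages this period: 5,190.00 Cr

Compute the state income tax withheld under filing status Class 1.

State Income Tax (Class 1): taxable = 5,190.00 Cr
  404.40 Cr + 25.3% × (5,190.00 Cr − 3,200.00 Cr) = 404.40 Cr + 25.3% × 1,990.00 Cr = 907.87 Cr

907.87 Cr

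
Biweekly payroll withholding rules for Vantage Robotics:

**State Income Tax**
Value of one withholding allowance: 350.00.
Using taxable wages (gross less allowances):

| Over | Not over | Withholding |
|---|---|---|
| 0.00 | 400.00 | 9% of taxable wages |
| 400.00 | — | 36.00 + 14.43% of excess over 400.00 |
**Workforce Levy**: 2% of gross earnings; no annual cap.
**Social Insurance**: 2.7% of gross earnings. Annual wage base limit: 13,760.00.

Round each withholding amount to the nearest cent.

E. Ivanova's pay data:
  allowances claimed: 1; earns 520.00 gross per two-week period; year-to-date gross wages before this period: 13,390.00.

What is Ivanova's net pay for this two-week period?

State Income Tax: taxable = 520.00 − 1×350.00 = 170.00
  9% × 170.00 = 15.30
Workforce Levy: 2% × 520.00 = 10.40
Social Insurance: cap 13,760.00 − YTD 13,390.00 = 370.00 subject; 2.7% × 370.00 = 9.99
Total withheld: 15.30 + 10.40 + 9.99 = 35.69
Net pay: 520.00 − 35.69 = 484.31

484.31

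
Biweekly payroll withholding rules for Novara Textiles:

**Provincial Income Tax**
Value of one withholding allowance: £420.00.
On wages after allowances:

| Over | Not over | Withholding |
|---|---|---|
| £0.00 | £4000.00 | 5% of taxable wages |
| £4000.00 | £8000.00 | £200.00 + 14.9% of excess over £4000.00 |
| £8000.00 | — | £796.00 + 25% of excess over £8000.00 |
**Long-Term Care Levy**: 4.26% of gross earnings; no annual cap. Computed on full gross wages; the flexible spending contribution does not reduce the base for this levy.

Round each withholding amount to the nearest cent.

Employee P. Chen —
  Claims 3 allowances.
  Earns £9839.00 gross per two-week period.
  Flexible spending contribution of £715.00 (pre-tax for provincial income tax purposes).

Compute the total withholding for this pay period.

Provincial Income Tax: taxable = £9839.00 − £715.00 − 3×£420.00 = £7864.00
  £200.00 + 14.9% × (£7864.00 − £4000.00) = £200.00 + 14.9% × £3864.00 = £775.74
Long-Term Care Levy: 4.26% × £9839.00 = £419.14
Total: £775.74 + £419.14 = £1194.88

£1194.88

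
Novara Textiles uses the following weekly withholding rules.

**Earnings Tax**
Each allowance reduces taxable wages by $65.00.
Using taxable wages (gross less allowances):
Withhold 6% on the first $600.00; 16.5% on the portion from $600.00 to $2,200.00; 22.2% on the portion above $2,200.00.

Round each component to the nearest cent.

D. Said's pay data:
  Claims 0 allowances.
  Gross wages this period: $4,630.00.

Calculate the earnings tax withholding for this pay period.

$839.46

Earnings Tax: taxable = $4,630.00
  $300.00 + 22.2% × ($4,630.00 − $2,200.00) = $300.00 + 22.2% × $2,430.00 = $839.46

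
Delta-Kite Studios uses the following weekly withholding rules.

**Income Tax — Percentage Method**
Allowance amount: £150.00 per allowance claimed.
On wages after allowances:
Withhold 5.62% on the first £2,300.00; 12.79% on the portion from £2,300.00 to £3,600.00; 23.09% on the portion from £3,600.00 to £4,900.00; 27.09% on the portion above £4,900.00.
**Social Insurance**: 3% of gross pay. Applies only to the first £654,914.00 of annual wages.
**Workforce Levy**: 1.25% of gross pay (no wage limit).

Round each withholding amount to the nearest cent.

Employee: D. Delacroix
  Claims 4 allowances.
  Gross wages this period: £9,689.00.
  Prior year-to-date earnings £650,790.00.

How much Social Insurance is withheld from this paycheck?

£123.72

Social Insurance: cap £654,914.00 − YTD £650,790.00 = £4,124.00 subject; 3% × £4,124.00 = £123.72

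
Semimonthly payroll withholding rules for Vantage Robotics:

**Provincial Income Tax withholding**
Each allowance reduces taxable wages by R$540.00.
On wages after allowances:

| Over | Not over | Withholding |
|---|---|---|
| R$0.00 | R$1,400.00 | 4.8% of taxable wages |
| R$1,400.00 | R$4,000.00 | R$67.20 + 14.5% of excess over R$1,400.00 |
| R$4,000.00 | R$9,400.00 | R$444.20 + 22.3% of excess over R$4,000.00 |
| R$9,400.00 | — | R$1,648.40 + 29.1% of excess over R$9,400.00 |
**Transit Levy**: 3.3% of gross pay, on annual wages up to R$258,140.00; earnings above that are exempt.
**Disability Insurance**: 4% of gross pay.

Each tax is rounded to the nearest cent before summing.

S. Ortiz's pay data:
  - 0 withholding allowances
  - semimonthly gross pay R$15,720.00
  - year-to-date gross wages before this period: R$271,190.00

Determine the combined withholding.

R$4,116.32

Provincial Income Tax: taxable = R$15,720.00
  R$1,648.40 + 29.1% × (R$15,720.00 − R$9,400.00) = R$1,648.40 + 29.1% × R$6,320.00 = R$3,487.52
Transit Levy: YTD R$271,190.00 ≥ cap R$258,140.00 → R$0.00
Disability Insurance: 4% × R$15,720.00 = R$628.80
Total: R$3,487.52 + R$0.00 + R$628.80 = R$4,116.32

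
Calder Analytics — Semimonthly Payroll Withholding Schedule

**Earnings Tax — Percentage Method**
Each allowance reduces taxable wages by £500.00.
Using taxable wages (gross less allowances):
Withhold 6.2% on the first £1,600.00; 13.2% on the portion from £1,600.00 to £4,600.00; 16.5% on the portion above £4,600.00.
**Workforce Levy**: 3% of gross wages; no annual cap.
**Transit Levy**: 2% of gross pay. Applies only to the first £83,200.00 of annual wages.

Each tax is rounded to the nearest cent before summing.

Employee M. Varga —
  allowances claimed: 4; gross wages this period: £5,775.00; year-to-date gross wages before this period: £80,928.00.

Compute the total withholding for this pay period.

Earnings Tax: taxable = £5,775.00 − 4×£500.00 = £3,775.00
  £99.20 + 13.2% × (£3,775.00 − £1,600.00) = £99.20 + 13.2% × £2,175.00 = £386.30
Workforce Levy: 3% × £5,775.00 = £173.25
Transit Levy: cap £83,200.00 − YTD £80,928.00 = £2,272.00 subject; 2% × £2,272.00 = £45.44
Total: £386.30 + £173.25 + £45.44 = £604.99

£604.99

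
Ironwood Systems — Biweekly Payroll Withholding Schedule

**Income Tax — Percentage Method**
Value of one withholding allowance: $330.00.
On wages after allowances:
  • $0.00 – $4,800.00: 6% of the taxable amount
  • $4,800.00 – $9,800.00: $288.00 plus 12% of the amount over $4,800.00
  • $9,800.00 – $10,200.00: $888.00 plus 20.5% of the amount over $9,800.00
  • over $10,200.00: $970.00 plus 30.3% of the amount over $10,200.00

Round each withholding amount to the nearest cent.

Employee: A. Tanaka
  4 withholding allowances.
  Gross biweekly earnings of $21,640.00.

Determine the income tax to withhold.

Income Tax: taxable = $21,640.00 − 4×$330.00 = $20,320.00
  $970.00 + 30.3% × ($20,320.00 − $10,200.00) = $970.00 + 30.3% × $10,120.00 = $4,036.36

$4,036.36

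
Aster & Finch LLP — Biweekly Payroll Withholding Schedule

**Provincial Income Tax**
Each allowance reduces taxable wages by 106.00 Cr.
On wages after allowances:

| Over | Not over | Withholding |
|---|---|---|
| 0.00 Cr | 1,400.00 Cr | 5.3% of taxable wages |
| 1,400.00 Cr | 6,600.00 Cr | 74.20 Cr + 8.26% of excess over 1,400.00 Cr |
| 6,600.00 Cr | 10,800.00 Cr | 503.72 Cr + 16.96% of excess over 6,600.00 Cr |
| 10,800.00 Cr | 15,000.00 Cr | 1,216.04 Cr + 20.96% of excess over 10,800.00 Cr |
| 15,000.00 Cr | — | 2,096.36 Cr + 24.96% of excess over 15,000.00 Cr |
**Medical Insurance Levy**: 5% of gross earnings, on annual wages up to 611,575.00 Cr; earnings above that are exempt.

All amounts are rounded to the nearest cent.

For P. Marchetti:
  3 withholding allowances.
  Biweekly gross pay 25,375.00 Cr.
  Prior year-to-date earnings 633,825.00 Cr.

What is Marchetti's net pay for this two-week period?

20,768.41 Cr

Provincial Income Tax: taxable = 25,375.00 Cr − 3×106.00 Cr = 25,057.00 Cr
  2,096.36 Cr + 24.96% × (25,057.00 Cr − 15,000.00 Cr) = 2,096.36 Cr + 24.96% × 10,057.00 Cr = 4,606.59 Cr
Medical Insurance Levy: YTD 633,825.00 Cr ≥ cap 611,575.00 Cr → 0.00 Cr
Total withheld: 4,606.59 Cr + 0.00 Cr = 4,606.59 Cr
Net pay: 25,375.00 Cr − 4,606.59 Cr = 20,768.41 Cr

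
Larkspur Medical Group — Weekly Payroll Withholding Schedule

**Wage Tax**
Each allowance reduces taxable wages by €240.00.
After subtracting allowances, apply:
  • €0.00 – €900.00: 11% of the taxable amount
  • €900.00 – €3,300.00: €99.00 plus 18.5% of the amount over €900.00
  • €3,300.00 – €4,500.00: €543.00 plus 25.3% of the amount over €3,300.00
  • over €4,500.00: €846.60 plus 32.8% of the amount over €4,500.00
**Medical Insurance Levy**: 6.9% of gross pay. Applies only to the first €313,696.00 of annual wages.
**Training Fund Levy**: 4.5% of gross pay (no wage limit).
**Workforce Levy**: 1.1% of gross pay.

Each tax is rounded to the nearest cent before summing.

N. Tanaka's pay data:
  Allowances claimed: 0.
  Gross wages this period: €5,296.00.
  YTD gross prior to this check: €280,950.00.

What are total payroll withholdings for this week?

Wage Tax: taxable = €5,296.00
  €846.60 + 32.8% × (€5,296.00 − €4,500.00) = €846.60 + 32.8% × €796.00 = €1,107.69
Medical Insurance Levy: 6.9% × €5,296.00 = €365.42
Training Fund Levy: 4.5% × €5,296.00 = €238.32
Workforce Levy: 1.1% × €5,296.00 = €58.26
Total: €1,107.69 + €365.42 + €238.32 + €58.26 = €1,769.69

€1,769.69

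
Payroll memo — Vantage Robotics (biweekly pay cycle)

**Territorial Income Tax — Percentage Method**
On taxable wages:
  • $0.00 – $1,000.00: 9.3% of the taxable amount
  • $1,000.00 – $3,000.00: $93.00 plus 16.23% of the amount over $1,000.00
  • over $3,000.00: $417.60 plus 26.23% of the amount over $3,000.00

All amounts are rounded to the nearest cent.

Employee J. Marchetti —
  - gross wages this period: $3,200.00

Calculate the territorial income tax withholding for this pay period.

$470.06

Territorial Income Tax: taxable = $3,200.00
  $417.60 + 26.23% × ($3,200.00 − $3,000.00) = $417.60 + 26.23% × $200.00 = $470.06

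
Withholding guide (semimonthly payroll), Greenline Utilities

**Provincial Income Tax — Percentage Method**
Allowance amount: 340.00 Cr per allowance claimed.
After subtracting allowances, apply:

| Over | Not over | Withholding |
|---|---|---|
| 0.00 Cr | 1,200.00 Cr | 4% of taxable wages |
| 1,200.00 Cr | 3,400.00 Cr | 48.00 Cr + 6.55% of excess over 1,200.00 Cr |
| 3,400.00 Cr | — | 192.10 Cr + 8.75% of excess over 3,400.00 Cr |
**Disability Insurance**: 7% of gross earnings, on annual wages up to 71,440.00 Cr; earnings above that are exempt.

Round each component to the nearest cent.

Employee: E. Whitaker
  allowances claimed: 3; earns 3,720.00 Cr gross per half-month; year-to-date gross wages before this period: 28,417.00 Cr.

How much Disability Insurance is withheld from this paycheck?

260.40 Cr

Disability Insurance: 7% × 3,720.00 Cr = 260.40 Cr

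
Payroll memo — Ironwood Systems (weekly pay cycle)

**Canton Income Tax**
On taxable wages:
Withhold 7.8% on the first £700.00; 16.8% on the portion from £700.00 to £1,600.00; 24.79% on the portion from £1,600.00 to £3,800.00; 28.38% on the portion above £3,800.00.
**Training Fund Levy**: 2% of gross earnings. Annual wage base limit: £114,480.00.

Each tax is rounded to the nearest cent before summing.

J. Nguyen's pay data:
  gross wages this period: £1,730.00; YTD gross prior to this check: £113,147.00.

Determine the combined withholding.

Canton Income Tax: taxable = £1,730.00
  £205.80 + 24.79% × (£1,730.00 − £1,600.00) = £205.80 + 24.79% × £130.00 = £238.03
Training Fund Levy: cap £114,480.00 − YTD £113,147.00 = £1,333.00 subject; 2% × £1,333.00 = £26.66
Total: £238.03 + £26.66 = £264.69

£264.69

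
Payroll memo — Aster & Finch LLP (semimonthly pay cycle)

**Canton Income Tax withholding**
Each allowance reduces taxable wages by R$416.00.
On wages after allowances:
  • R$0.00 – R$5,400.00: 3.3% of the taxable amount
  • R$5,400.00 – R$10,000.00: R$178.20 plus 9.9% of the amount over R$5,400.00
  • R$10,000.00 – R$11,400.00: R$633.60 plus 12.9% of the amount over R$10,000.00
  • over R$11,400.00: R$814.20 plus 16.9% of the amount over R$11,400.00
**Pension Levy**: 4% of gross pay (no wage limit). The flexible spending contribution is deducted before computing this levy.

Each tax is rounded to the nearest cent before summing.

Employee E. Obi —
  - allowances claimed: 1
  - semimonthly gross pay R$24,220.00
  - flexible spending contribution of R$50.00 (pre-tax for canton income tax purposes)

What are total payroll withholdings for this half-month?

Canton Income Tax: taxable = R$24,220.00 − R$50.00 − 1×R$416.00 = R$23,754.00
  R$814.20 + 16.9% × (R$23,754.00 − R$11,400.00) = R$814.20 + 16.9% × R$12,354.00 = R$2,902.03
Pension Levy: 4% × R$24,170.00 = R$966.80
Total: R$2,902.03 + R$966.80 = R$3,868.83

R$3,868.83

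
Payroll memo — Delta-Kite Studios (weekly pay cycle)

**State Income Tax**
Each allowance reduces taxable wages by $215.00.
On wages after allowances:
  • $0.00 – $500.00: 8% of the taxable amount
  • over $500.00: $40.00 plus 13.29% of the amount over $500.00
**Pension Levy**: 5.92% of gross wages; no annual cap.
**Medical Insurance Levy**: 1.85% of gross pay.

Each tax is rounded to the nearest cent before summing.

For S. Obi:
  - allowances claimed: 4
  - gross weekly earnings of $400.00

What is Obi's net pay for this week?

$368.92

State Income Tax: taxable = $400.00 − 4×$215.00 = $-460.00
  Taxable ≤ 0 → $0.00
Pension Levy: 5.92% × $400.00 = $23.68
Medical Insurance Levy: 1.85% × $400.00 = $7.40
Total withheld: $0.00 + $23.68 + $7.40 = $31.08
Net pay: $400.00 − $31.08 = $368.92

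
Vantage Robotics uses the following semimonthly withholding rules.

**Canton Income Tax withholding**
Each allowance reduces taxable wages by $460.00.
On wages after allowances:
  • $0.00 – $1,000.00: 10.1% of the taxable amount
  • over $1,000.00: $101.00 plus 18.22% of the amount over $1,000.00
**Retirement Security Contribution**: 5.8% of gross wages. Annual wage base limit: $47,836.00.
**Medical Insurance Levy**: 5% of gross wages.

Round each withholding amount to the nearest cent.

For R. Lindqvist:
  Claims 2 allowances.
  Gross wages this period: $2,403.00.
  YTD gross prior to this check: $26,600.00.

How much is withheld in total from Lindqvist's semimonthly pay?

Canton Income Tax: taxable = $2,403.00 − 2×$460.00 = $1,483.00
  $101.00 + 18.22% × ($1,483.00 − $1,000.00) = $101.00 + 18.22% × $483.00 = $189.00
Retirement Security Contribution: 5.8% × $2,403.00 = $139.37
Medical Insurance Levy: 5% × $2,403.00 = $120.15
Total: $189.00 + $139.37 + $120.15 = $448.52

$448.52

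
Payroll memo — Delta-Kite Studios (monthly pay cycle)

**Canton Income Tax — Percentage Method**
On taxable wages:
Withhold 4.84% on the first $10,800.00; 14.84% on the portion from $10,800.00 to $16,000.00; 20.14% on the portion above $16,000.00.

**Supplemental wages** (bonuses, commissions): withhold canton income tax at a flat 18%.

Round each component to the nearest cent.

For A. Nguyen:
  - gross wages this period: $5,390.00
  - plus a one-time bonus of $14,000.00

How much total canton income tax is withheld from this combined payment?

$2,780.88

Canton Income Tax: taxable = $5,390.00
  4.84% × $5,390.00 = $260.88
Supplemental (18% flat on bonus): 18% × $14,000.00 = $2,520.00
Total canton income tax: $260.88 + $2,520.00 = $2,780.88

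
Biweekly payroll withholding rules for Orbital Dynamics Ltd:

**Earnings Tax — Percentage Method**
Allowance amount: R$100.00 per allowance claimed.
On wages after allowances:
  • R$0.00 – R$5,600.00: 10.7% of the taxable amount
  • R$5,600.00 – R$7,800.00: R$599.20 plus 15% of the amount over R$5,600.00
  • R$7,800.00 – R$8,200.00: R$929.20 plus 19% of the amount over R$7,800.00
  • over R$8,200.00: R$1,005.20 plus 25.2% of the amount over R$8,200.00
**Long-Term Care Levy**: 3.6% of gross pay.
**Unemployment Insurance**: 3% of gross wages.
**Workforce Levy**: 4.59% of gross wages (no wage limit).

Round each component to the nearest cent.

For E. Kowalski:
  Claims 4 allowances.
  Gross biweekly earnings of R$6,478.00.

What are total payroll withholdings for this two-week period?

R$1,395.79

Earnings Tax: taxable = R$6,478.00 − 4×R$100.00 = R$6,078.00
  R$599.20 + 15% × (R$6,078.00 − R$5,600.00) = R$599.20 + 15% × R$478.00 = R$670.90
Long-Term Care Levy: 3.6% × R$6,478.00 = R$233.21
Unemployment Insurance: 3% × R$6,478.00 = R$194.34
Workforce Levy: 4.59% × R$6,478.00 = R$297.34
Total: R$670.90 + R$233.21 + R$194.34 + R$297.34 = R$1,395.79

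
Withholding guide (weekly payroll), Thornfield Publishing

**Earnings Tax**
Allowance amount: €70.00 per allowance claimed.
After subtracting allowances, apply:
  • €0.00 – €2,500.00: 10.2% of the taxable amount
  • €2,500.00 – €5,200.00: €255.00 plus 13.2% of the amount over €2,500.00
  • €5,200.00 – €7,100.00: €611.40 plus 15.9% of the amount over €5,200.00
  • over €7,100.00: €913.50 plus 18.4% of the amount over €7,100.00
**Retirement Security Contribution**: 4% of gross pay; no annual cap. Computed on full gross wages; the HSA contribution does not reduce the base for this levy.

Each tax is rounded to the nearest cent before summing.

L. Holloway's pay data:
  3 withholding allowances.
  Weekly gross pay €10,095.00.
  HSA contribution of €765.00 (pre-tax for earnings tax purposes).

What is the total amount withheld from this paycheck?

€1,688.98

Earnings Tax: taxable = €10,095.00 − €765.00 − 3×€70.00 = €9,120.00
  €913.50 + 18.4% × (€9,120.00 − €7,100.00) = €913.50 + 18.4% × €2,020.00 = €1,285.18
Retirement Security Contribution: 4% × €10,095.00 = €403.80
Total: €1,285.18 + €403.80 = €1,688.98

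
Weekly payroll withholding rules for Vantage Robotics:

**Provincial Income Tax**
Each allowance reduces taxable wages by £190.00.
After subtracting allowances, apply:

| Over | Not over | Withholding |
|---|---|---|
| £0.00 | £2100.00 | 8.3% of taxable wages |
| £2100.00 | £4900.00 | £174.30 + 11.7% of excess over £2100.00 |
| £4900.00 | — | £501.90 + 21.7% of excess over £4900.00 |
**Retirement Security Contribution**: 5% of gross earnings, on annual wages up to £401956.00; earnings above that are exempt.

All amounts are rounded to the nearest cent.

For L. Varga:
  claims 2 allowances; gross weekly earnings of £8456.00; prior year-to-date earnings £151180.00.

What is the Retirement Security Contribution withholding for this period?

£422.80

Retirement Security Contribution: 5% × £8456.00 = £422.80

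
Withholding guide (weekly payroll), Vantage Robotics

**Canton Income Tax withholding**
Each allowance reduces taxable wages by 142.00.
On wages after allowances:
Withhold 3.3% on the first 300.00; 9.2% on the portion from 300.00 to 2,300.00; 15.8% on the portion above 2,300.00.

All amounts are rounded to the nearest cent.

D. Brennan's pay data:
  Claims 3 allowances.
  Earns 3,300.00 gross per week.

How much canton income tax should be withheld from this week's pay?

Canton Income Tax: taxable = 3,300.00 − 3×142.00 = 2,874.00
  193.90 + 15.8% × (2,874.00 − 2,300.00) = 193.90 + 15.8% × 574.00 = 284.59

284.59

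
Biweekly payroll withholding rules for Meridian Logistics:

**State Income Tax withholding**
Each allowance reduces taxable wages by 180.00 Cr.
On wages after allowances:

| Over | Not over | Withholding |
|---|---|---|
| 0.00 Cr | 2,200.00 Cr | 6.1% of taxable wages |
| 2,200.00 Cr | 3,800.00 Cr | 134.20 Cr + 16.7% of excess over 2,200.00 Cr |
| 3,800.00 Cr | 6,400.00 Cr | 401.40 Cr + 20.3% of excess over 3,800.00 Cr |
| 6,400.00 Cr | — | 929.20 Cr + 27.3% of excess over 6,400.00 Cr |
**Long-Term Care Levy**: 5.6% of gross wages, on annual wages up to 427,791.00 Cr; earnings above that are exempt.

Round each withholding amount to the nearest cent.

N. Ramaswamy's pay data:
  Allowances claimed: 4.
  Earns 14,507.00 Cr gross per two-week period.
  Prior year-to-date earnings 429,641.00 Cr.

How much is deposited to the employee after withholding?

11,561.15 Cr

State Income Tax: taxable = 14,507.00 Cr − 4×180.00 Cr = 13,787.00 Cr
  929.20 Cr + 27.3% × (13,787.00 Cr − 6,400.00 Cr) = 929.20 Cr + 27.3% × 7,387.00 Cr = 2,945.85 Cr
Long-Term Care Levy: YTD 429,641.00 Cr ≥ cap 427,791.00 Cr → 0.00 Cr
Total withheld: 2,945.85 Cr + 0.00 Cr = 2,945.85 Cr
Net pay: 14,507.00 Cr − 2,945.85 Cr = 11,561.15 Cr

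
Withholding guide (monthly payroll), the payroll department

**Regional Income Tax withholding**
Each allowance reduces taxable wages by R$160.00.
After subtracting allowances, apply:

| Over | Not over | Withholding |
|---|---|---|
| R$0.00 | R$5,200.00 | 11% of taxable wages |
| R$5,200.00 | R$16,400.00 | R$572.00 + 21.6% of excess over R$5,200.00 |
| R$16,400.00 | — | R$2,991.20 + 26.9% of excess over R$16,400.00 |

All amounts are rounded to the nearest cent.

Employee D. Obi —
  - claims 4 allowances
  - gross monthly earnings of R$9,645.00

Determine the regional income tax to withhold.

Regional Income Tax: taxable = R$9,645.00 − 4×R$160.00 = R$9,005.00
  R$572.00 + 21.6% × (R$9,005.00 − R$5,200.00) = R$572.00 + 21.6% × R$3,805.00 = R$1,393.88

R$1,393.88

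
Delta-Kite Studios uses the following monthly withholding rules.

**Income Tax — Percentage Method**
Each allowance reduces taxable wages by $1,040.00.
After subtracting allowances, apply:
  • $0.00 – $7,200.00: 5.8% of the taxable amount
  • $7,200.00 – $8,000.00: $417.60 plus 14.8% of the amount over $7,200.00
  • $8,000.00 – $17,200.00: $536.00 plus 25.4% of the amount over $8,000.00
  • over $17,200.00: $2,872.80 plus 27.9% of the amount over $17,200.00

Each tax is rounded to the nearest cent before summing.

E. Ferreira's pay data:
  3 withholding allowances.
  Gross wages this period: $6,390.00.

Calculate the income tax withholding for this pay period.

$189.66

Income Tax: taxable = $6,390.00 − 3×$1,040.00 = $3,270.00
  5.8% × $3,270.00 = $189.66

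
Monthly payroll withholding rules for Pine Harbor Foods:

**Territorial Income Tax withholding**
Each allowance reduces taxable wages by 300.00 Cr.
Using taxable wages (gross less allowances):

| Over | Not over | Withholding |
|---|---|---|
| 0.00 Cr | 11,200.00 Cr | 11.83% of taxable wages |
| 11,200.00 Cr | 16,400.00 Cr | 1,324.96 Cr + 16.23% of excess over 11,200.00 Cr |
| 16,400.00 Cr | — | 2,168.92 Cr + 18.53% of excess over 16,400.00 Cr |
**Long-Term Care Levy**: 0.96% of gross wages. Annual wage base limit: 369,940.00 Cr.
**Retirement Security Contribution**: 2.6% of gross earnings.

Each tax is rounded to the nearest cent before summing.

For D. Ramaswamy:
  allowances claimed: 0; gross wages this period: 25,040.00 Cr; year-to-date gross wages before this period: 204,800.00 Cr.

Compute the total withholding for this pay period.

Territorial Income Tax: taxable = 25,040.00 Cr
  2,168.92 Cr + 18.53% × (25,040.00 Cr − 16,400.00 Cr) = 2,168.92 Cr + 18.53% × 8,640.00 Cr = 3,769.91 Cr
Long-Term Care Levy: 0.96% × 25,040.00 Cr = 240.38 Cr
Retirement Security Contribution: 2.6% × 25,040.00 Cr = 651.04 Cr
Total: 3,769.91 Cr + 240.38 Cr + 651.04 Cr = 4,661.33 Cr

4,661.33 Cr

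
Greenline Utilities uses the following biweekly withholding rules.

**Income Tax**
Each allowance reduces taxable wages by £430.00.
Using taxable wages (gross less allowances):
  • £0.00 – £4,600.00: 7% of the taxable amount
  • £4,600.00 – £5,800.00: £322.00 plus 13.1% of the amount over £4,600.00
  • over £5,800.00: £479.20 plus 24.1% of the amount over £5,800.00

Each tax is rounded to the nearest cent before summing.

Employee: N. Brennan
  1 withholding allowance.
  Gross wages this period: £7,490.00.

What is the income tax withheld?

Income Tax: taxable = £7,490.00 − 1×£430.00 = £7,060.00
  £479.20 + 24.1% × (£7,060.00 − £5,800.00) = £479.20 + 24.1% × £1,260.00 = £782.86

£782.86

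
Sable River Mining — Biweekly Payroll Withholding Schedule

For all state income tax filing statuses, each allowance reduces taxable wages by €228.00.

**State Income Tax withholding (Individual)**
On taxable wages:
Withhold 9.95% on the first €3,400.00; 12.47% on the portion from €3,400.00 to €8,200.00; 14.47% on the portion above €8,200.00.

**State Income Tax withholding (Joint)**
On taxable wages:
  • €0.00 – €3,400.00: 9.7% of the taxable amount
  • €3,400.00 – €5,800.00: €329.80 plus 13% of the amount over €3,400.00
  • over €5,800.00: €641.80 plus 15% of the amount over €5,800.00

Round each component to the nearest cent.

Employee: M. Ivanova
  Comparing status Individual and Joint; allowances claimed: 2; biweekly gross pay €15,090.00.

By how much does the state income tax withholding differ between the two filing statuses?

State Income Tax (Individual): taxable = €15,090.00 − 2×€228.00 = €14,634.00
  €936.86 + 14.47% × (€14,634.00 − €8,200.00) = €936.86 + 14.47% × €6,434.00 = €1,867.86
State Income Tax (Joint): taxable = €15,090.00 − 2×€228.00 = €14,634.00
  €641.80 + 15% × (€14,634.00 − €5,800.00) = €641.80 + 15% × €8,834.00 = €1,966.90
Difference: |€1,867.86 − €1,966.90| = €99.04 (higher under Joint)

€99.04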